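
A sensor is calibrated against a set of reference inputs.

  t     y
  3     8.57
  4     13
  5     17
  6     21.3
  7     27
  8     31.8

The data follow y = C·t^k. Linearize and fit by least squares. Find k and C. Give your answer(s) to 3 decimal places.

k = 1.327, C = 2.016

Linearized form: ln y = k·ln t + ln C. From the 6 transformed points,
AᵀA = [[17.0401, 9.9115]; [9.9115, 6]], rhs = [29.5634, 17.3604]ᵀ  (here Σln t = 9.9115, Σ(ln t)² = 17.0401, Σln y = 17.3604, Σln t·ln y = 29.5634).
Solving (det = 4.0036): k = 1.32708, ln C = 0.70119, so C = exp(0.70119) = 2.01614.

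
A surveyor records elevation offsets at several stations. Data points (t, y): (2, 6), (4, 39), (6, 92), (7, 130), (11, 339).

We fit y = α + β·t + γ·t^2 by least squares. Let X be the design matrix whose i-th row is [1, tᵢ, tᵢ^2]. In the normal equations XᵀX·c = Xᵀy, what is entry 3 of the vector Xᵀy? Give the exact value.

51349

Entry 3 ↔ basis t^2, so (Xᵀy)_{3} = Σᵢ (t^2)·yᵢ = (4)·(6) + (16)·(39) + (36)·(92) + (49)·(130) + (121)·(339) = 51349.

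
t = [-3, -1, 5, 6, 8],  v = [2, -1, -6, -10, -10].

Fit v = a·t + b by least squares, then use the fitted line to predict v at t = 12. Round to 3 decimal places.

v̂ = -15.000

The normal system MᵀM·[a, b]ᵀ = Mᵀv is [[135, 15]; [15, 5]]·[a, b]ᵀ = [-175, -25]ᵀ.
Eliminating b: 5·(row 1) − 15·(row 2) gives 450·a = 5·(-175) − 15·(-25) = -500, so a = -10/9.
Then b = ((-25) − 15·(-10/9))/5 = -5/3.
At t = 12: v̂ = (-10/9)·(12) + (-5/3)·(1) = -15.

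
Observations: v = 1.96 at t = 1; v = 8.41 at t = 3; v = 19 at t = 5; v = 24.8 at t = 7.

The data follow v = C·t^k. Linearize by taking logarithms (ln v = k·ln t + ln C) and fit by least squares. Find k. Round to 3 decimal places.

Let Y = ln v. Fitting Y = k·ln t + ln C by least squares:
Σln t = 4.6540, Σ(ln t)² = 7.5838, Σln v = 8.9576, Σln t·ln v = 13.3263.
Normal system: [[7.5838, 4.6540]; [4.6540, 4]]·[k, ln C]ᵀ = [13.3263, 8.9576]ᵀ.
Slope k = (n·Σln t·ln v − Σln t·Σln v)/(n·Σ(ln t)² − (Σln t)²) = (4·13.3263 − 4.6540·8.9576)/8.6759 = 1.33897; ln C = (Σln v − k·Σln t)/n = 0.68154.

k = 1.339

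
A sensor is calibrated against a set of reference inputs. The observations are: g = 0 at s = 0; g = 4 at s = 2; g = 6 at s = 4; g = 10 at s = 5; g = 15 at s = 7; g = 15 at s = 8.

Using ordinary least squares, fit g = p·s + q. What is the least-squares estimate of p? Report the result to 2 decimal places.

p = 1.99

Normal-equation sums: Σs·s = 158, Σs = 26, Σ1 = 6.
And Σs·g = 307, Σg = 50.
Eliminating q: 6·(row 1) − 26·(row 2) gives 272·p = 6·307 − 26·50 = 542, so p = 271/136.
Then q = (50 − 26·(271/136))/6 = -41/136.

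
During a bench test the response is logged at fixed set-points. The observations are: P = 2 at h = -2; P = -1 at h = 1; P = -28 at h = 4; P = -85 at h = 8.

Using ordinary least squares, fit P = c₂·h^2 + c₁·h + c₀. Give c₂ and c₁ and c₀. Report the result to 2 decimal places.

c₂ = -0.99, c₁ = -2.85, c₀ = 0.94

The normal system AᵀA·[c₂, c₁, c₀]ᵀ = AᵀP is [[4369, 569, 85]; [569, 85, 11]; [85, 11, 4]]·[c₂, c₁, c₀]ᵀ = [-5881, -797, -112]ᵀ.
Row-reducing yields c₂ = -2055/2068, c₁ = -5887/2068, c₀ = 977/1034.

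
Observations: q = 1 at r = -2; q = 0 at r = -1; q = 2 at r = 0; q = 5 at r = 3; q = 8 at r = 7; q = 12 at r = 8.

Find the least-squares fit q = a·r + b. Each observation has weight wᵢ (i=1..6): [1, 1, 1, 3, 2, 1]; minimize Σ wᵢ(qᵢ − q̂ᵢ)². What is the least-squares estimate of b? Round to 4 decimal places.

b = 1.9709

Compute the Gram sums: Σwᵢ·r·r = 194, Σwᵢ·r = 28, Σwᵢ·1 = 9.
Right-hand side: Σwᵢ·r·q = 251, Σwᵢ·q = 46.
Δ = 194·9 − 28² = 962.
a = (251·9 − 28·46)/962 = 971/962; b = (194·46 − 28·251)/962 = 948/481.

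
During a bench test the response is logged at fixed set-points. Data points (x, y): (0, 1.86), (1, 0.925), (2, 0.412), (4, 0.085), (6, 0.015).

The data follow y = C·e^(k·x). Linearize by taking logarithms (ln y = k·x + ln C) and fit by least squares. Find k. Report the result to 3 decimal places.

Taking logs, ln y = k·x + ln C, so regress ln y on x.
AᵀA = [[57.0000, 13.0000]; [13.0000, 5]], rhs = [-36.9101, -7.0089]ᵀ  (here Σx = 13.0000, Σ(x)² = 57.0000, Σln y = -7.0089, Σx·ln y = -36.9101).
Slope k = (n·Σx·ln y − Σx·Σln y)/(n·Σ(x)² − (Σx)²) = (5·-36.9101 − 13.0000·-7.0089)/116.0000 = -0.80547; ln C = (Σln y − k·Σx)/n = 0.69243.

k = -0.805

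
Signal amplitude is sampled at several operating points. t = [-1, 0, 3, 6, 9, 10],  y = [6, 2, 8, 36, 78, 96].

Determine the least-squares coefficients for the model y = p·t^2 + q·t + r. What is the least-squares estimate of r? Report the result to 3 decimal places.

The normal equations are: 17939·p + 1971·q + 227·r = 17292;  1971·p + 227·q + 27·r = 1896;  227·p + 27·q + 6·r = 226.
(Σt^2·t^2 = 17939, Σt^2·t = 1971, Σt^2 = 227, Σt·t = 227, Σt = 27, Σ1 = 6, Σt^2·y = 17292, Σt·y = 1896, Σy = 226.)
Row-reducing yields p = 623/604, q = -121245/127444, r = 93172/31861.

r = 2.924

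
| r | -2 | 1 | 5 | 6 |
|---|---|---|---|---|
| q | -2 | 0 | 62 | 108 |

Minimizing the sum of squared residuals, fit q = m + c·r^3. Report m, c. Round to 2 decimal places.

m = 0.64, c = 0.50

Forming XᵀX = [[4, 334]; [334, 62346]] and Xᵀq = [168, 31094]ᵀ gives XᵀX·[m, c]ᵀ = Xᵀq.
det = 4·62346 − 334² = 137828.
m = (168·62346 − 334·31094)/137828 = 22183/34457; c = (4·31094 − 334·168)/137828 = 17066/34457.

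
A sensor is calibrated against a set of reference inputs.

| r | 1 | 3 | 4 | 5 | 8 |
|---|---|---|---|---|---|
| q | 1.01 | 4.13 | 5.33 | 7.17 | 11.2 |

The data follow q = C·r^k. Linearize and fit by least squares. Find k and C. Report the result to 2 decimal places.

Let Y = ln q. Fitting Y = k·ln r + ln C by least squares:
Over the data: Σln r = 6.1738, Σ(ln r)² = 10.0431, Σln q = 7.4874, Σln r·ln q = 12.0721.
Normal system: [[10.0431, 6.1738]; [6.1738, 5]]·[k, ln C]ᵀ = [12.0721, 7.4874]ᵀ.
Solving (det = 12.1000): k = 1.16817, ln C = 0.05508, so C = exp(0.05508) = 1.05662.

k = 1.17, C = 1.06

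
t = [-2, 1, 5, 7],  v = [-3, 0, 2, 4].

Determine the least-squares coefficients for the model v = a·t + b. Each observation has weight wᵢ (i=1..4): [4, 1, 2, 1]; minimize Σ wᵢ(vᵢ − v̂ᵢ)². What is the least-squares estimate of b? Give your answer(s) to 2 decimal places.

b = -1.43

Setting ∂/∂a … = 0 gives: 116·a + 10·b = 72;  10·a + 8·b = -4.
(Σwᵢ·t·t = 116, Σwᵢ·t = 10, Σwᵢ·1 = 8, Σwᵢ·t·v = 72, Σwᵢ·v = -4.)
Δ = 116·8 − 10² = 828.
a = (72·8 − 10·(-4))/828 = 154/207; b = (116·(-4) − 10·72)/828 = -296/207.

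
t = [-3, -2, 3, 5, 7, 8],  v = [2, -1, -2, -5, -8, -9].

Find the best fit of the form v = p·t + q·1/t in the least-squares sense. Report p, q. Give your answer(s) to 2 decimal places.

p = -1.25, q = 6.22

The normal equations are: 160·p + 6·q = -163;  6·p + (386849/705600)·q = -689/168.
Determinant 160·(386849/705600) − 6² = 228089/4410.
p = ((-163)·(386849/705600) − 6·(-689/168))/(228089/4410) = -45693587/36494240; q = (160·(-689/168) − 6·(-163))/(228089/4410) = 1419180/228089.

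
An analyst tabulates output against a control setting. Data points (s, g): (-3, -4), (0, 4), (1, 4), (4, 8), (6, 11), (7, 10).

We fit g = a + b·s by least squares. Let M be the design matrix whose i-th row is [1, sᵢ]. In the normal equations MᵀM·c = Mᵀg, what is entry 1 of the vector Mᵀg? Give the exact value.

Entry 1 ↔ basis 1, so (Mᵀg)_{1} = Σᵢ gᵢ = (1)·(-4) + (1)·(4) + (1)·(4) + (1)·(8) + (1)·(11) + (1)·(10) = 33.

33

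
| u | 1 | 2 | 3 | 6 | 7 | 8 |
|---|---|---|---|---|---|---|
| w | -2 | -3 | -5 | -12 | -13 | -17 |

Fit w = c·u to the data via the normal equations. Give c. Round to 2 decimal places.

c = -1.98

Setting ∂/∂c … = 0 gives: 163·c = -322.
c = (-322)/163 = -1.97546.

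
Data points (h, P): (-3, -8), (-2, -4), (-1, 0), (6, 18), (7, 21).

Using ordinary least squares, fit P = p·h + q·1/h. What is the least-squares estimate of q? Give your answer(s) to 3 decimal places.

Entries of XᵀX: Σh·h = 99, Σh·1/h = 5, Σ1/h·1/h = 1243/882.
Right-hand side: Σh·P = 287, Σ1/h·P = 32/3.
So XᵀX·[p, q]ᵀ = XᵀP: [[99, 5]; [5, 1243/882]]·[p, q]ᵀ = [287, 32/3]ᵀ.
Δ = 99·(1243/882) − 5² = 11223/98.
p = (287·(1243/882) − 5·(32/3))/(11223/98) = 309701/101007; q = (99·(32/3) − 5·287)/(11223/98) = -37142/11223.

q = -3.309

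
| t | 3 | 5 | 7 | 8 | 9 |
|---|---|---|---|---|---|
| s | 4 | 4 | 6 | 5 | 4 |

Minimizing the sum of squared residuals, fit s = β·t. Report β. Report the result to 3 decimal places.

β = 0.658

Sums needed: Σt·t = 228.
And Σt·s = 150.
So MᵀM·[β]ᵀ = Mᵀs: [[228]]·[β]ᵀ = [150]ᵀ.
Hence β = 150 / 228 ≈ 0.657895.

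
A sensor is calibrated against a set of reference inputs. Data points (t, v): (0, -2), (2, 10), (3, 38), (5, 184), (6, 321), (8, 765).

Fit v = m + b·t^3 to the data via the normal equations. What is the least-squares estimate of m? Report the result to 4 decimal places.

The normal system AᵀA·[m, b]ᵀ = Aᵀv is [[6, 888]; [888, 325218]]·[m, b]ᵀ = [1316, 485122]ᵀ.
det = 6·325218 − 888² = 1162764.
m = (1316·325218 − 888·485122)/1162764 = -77818/32299; b = (6·485122 − 888·1316)/1162764 = 145177/96897.

m = -2.4093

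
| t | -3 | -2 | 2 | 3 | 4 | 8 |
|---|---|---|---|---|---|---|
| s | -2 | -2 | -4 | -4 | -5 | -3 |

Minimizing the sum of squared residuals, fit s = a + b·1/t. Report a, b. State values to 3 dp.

a = -3.169, b = -2.628

Entries of AᵀA: Σ1 = 6, Σ1/t = 3/8, Σ1/t·1/t = 461/576.
For Aᵀs: Σs = -20, Σ1/t·s = -79/24.
det = 6·(461/576) − (3/8)² = 895/192.
a = ((-20)·(461/576) − (3/8)·(-79/24))/(895/192) = -8509/2685; b = (6·(-79/24) − (3/8)·(-20))/(895/192) = -2352/895.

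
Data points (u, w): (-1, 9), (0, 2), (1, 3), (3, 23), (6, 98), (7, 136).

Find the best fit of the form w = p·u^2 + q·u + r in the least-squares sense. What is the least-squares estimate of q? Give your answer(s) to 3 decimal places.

q = -2.716

Compute the Gram sums: Σu^2·u^2 = 3780, Σu^2·u = 586, Σu^2 = 96, Σu·u = 96, Σu = 16, Σ1 = 6.
For Mᵀw: Σu^2·w = 10411, Σu·w = 1603, Σw = 271.
MᵀM·[p, q, r]ᵀ = Mᵀw becomes [[3780, 586, 96]; [586, 96, 16]; [96, 16, 6]]·[p, q, r]ᵀ = [10411, 1603, 271]ᵀ.
Solving the 3×3 system (Gaussian elimination) gives p = 3349/1078, q = -1331/490, r = 14571/5390.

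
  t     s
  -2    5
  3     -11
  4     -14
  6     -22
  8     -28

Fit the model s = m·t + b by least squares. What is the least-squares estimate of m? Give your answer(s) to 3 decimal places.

The normal system XᵀX·[m, b]ᵀ = Xᵀs is [[129, 19]; [19, 5]]·[m, b]ᵀ = [-455, -70]ᵀ.
Eliminating b: 5·(row 1) − 19·(row 2) gives 284·m = 5·(-455) − 19·(-70) = -945, so m = -945/284.
Then b = ((-70) − 19·(-945/284))/5 = -385/284.

m = -3.327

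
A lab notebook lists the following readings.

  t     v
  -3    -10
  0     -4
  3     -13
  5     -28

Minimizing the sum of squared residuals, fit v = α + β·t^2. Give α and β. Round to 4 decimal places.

Normal-equation sums: Σ1 = 4, Σt^2 = 43, Σt^2·t^2 = 787.
Moment sums: Σv = -55, Σt^2·v = -907.
MᵀM·[α, β]ᵀ = Mᵀv becomes [[4, 43]; [43, 787]]·[α, β]ᵀ = [-55, -907]ᵀ.
det = 4·787 − 43² = 1299.
α = ((-55)·787 − 43·(-907))/1299 = -1428/433; β = (4·(-907) − 43·(-55))/1299 = -421/433.

α = -3.2979, β = -0.9723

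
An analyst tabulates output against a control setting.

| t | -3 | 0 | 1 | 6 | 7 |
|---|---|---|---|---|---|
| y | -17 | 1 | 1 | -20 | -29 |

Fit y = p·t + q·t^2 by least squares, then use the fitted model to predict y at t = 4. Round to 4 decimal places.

ŷ = -5.0995

The normal system XᵀX·[p, q]ᵀ = Xᵀy is [[95, 533]; [533, 3779]]·[p, q]ᵀ = [-271, -2293]ᵀ.
Δ = 95·3779 − 533² = 74916.
p = ((-271)·3779 − 533·(-2293))/74916 = 16505/6243; q = (95·(-2293) − 533·(-271))/74916 = -6116/6243.
At t = 4: ŷ = (16505/6243)·(4) + (-6116/6243)·(16) = -10612/2081.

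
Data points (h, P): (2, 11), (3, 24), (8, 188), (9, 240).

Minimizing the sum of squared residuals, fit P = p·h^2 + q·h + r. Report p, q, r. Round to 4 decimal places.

The normal system MᵀM·[p, q, r]ᵀ = MᵀP is [[10754, 1276, 158]; [1276, 158, 22]; [158, 22, 4]]·[p, q, r]ᵀ = [31732, 3758, 463]ᵀ.
Row-reducing yields p = 13/4, q = -445/148, r = 579/148.

p = 3.2500, q = -3.0068, r = 3.9122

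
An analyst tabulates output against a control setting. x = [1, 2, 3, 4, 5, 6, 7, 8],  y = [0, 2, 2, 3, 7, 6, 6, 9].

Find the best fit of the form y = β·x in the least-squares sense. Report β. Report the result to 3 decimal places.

β = 1.015

The normal equations are: 204·β = 207.
(Σx·x = 204, Σx·y = 207.)
β = 207/204 = 1.01471.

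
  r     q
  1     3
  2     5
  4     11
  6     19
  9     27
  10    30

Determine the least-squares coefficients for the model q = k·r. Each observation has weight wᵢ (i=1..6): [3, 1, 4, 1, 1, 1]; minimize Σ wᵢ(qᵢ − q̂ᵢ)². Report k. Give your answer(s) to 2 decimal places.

k = 2.96

Forming XᵀWX = [[288]] and XᵀWq = [852]ᵀ gives XᵀWX·[k]ᵀ = XᵀWq.
Hence k = 852 / 288 ≈ 2.95833.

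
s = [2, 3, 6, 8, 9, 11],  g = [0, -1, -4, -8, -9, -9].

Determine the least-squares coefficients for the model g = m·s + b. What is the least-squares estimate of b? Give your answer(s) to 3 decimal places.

b = 2.179

Setting ∂/∂m … = 0 gives: 315·m + 39·b = -271;  39·m + 6·b = -31.
(Σs·s = 315, Σs = 39, Σ1 = 6, Σs·g = -271, Σg = -31.)
Determinant 315·6 − 39² = 369.
m = ((-271)·6 − 39·(-31))/369 = -139/123; b = (315·(-31) − 39·(-271))/369 = 268/123.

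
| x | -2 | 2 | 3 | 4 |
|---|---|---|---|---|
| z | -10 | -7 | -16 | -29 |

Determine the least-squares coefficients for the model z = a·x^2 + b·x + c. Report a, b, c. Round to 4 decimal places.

a = -1.9595, b = 0.7544, c = -0.6541

Setting ∂/∂a … = 0 gives: 369·a + 91·b + 33·c = -676;  91·a + 33·b + 7·c = -158;  33·a + 7·b + 4·c = -62.
Inverting the 3×3 Gram matrix, [a, b, c]ᵀ = [-3535/1804, 1361/1804, -295/451]ᵀ.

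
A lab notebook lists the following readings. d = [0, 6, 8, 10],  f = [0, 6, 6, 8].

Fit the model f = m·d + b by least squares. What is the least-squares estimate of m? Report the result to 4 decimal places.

With design matrix X, XᵀX = [[200, 24]; [24, 4]] and Xᵀf = [164, 20]ᵀ.
Δ = 200·4 − 24² = 224.
m = (164·4 − 24·20)/224 = 11/14; b = (200·20 − 24·164)/224 = 2/7.

m = 0.7857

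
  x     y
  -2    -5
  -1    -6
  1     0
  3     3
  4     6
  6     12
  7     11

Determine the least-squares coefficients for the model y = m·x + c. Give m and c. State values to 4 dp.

Forming MᵀM = [[116, 18]; [18, 7]] and Mᵀy = [198, 21]ᵀ gives MᵀM·[m, c]ᵀ = Mᵀy.
Determinant 116·7 − 18² = 488.
m = (198·7 − 18·21)/488 = 126/61; c = (116·21 − 18·198)/488 = -141/61.

m = 2.0656, c = -2.3115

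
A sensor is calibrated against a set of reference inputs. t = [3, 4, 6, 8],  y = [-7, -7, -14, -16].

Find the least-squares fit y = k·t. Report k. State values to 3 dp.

k = -2.088

Sums needed: Σt·t = 125.
Moment sums: Σt·y = -261.
k = (-261)/125 = -2.088.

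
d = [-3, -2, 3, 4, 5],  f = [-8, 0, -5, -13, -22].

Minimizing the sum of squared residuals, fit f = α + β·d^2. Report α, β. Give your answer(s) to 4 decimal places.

From the data, Σ1 = 5, Σd^2 = 63, Σd^2·d^2 = 1059.
And Σf = -48, Σd^2·f = -875.
So XᵀX·[α, β]ᵀ = Xᵀf: [[5, 63]; [63, 1059]]·[α, β]ᵀ = [-48, -875]ᵀ.
Determinant 5·1059 − 63² = 1326.
α = ((-48)·1059 − 63·(-875))/1326 = 1431/442; β = (5·(-875) − 63·(-48))/1326 = -1351/1326.

α = 3.2376, β = -1.0189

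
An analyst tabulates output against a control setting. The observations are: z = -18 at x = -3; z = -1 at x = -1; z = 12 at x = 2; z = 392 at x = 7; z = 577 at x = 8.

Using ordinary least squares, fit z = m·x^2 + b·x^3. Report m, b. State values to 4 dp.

m = 0.9816, b = 1.0037

Sums needed: Σx^2·x^2 = 6595, Σx^2·x^3 = 49363, Σx^3·x^3 = 380587.
For Aᵀz: Σx^2·z = 56021, Σx^3·z = 430463.
So AᵀA·[m, b]ᵀ = Aᵀz: [[6595, 49363]; [49363, 380587]]·[m, b]ᵀ = [56021, 430463]ᵀ.
det = 6595·380587 − 49363² = 73265496.
m = (56021·380587 − 49363·430463)/73265496 = 11986543/12210916; b = (6595·430463 − 49363·56021)/73265496 = 12256477/12210916.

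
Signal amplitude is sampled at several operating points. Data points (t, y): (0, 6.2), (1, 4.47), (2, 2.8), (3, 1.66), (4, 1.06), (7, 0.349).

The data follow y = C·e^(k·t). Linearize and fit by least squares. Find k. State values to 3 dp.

k = -0.422

Taking logs, ln y = k·t + ln C, so regress ln y on t.
XᵀX = [[79.0000, 17.0000]; [17.0000, 6]], rhs = [-2.0586, 3.8640]ᵀ  (here Σt = 17.0000, Σ(t)² = 79.0000, Σln y = 3.8640, Σt·ln y = -2.0586).
Δ = 79.0000·6 − (17.0000)² = 185.0000; k = (-2.0586·6 − 17.0000·3.8640)/185.0000 = -0.42183, ln C = (79.0000·3.8640 − 17.0000·-2.0586)/185.0000 = 1.83919.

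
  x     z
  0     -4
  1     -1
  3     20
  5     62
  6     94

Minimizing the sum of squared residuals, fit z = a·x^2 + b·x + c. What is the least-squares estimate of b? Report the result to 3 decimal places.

Normal-equation sums: Σx^2·x^2 = 2003, Σx^2·x = 369, Σx^2 = 71, Σx·x = 71, Σx = 15, Σ1 = 5.
Right-hand side: Σx^2·z = 5113, Σx·z = 933, Σz = 171.
AᵀA·[a, b, c]ᵀ = Aᵀz becomes [[2003, 369, 71]; [369, 71, 15]; [71, 15, 5]]·[a, b, c]ᵀ = [5113, 933, 171]ᵀ.
Solving the 3×3 system (Gaussian elimination) gives a = 412/147, b = -422/637, c = -6901/1911.

b = -0.662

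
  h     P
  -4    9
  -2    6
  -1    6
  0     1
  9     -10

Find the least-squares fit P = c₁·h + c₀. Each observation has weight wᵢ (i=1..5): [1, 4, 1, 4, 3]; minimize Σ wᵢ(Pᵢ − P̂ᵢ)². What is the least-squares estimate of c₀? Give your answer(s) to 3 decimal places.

c₀ = 2.544

Normal-equation sums: Σwᵢ·h·h = 276, Σwᵢ·h = 14, Σwᵢ·1 = 13.
For XᵀWP: Σwᵢ·h·P = -360, Σwᵢ·P = 13.
Normal equations: [[276, 14]; [14, 13]]·[c₁, c₀]ᵀ = [-360, 13]ᵀ.
Eliminating c₀: 13·(row 1) − 14·(row 2) gives 3392·c₁ = 13·(-360) − 14·13 = -4862, so c₁ = -2431/1696.
Then c₀ = (13 − 14·(-2431/1696))/13 = 2157/848.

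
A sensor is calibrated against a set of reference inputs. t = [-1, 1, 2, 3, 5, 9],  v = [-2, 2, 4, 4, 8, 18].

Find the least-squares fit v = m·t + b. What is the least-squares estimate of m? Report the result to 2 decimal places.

Compute the Gram sums: Σt·t = 121, Σt = 19, Σ1 = 6.
For Aᵀv: Σt·v = 226, Σv = 34.
So AᵀA·[m, b]ᵀ = Aᵀv: [[121, 19]; [19, 6]]·[m, b]ᵀ = [226, 34]ᵀ.
det = 121·6 − 19² = 365.
m = (226·6 − 19·34)/365 = 142/73; b = (121·34 − 19·226)/365 = -36/73.

m = 1.95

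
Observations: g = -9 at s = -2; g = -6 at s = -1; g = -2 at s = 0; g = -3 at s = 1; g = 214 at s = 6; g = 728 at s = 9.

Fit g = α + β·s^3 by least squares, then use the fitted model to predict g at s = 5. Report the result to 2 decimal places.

Normal-equation sums: Σ1 = 6, Σs^3 = 937, Σs^3·s^3 = 578163.
And Σg = 922, Σs^3·g = 577011.
So XᵀX·[α, β]ᵀ = Xᵀg: [[6, 937]; [937, 578163]]·[α, β]ᵀ = [922, 577011]ᵀ.
Eliminating β: 578163·(row 1) − 937·(row 2) gives 2591009·α = 578163·922 − 937·577011 = -7593021, so α = -7593021/2591009.
Then β = (577011 − 937·(-7593021/2591009))/578163 = 2598152/2591009.
At s = 5: ĝ = (-7593021/2591009)·(1) + (2598152/2591009)·(125) = 317175979/2591009.

ĝ = 122.41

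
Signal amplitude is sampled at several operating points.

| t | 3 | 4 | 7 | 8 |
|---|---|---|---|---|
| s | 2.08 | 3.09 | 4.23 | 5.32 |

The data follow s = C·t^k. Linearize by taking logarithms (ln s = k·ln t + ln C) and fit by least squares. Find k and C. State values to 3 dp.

Linearized form: ln s = k·ln t + ln C. From the 4 transformed points,
XᵀX = [[11.2394, 6.5103]; [6.5103, 4]], rhs = [8.6507, 4.9742]ᵀ  (here Σln t = 6.5103, Σ(ln t)² = 11.2394, Σln s = 4.9742, Σln t·ln s = 8.6507).
Δ = 11.2394·4 − (6.5103)² = 2.5742; k = (8.6507·4 − 6.5103·4.9742)/2.5742 = 0.86217, ln C = (11.2394·4.9742 − 6.5103·8.6507)/2.5742 = -0.15968, so C = exp(-0.15968) = 0.85242.

k = 0.862, C = 0.852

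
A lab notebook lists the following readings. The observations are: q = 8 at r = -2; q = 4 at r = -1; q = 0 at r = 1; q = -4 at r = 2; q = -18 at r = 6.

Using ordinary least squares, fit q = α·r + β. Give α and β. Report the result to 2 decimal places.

α = -3.20, β = 1.84

The normal system MᵀM·[α, β]ᵀ = Mᵀq is [[46, 6]; [6, 5]]·[α, β]ᵀ = [-136, -10]ᵀ.
Determinant 46·5 − 6² = 194.
α = ((-136)·5 − 6·(-10))/194 = -310/97; β = (46·(-10) − 6·(-136))/194 = 178/97.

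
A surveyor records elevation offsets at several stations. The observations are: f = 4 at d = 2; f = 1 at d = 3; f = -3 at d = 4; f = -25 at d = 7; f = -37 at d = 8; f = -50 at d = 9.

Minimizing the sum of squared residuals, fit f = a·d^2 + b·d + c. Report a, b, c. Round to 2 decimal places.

Sums needed: Σd^2·d^2 = 13411, Σd^2·d = 1683, Σd^2 = 223, Σd·d = 223, Σd = 33, Σ1 = 6.
For Mᵀf: Σd^2·f = -7666, Σd·f = -922, Σf = -110.
Normal equations: [[13411, 1683, 223]; [1683, 223, 33]; [223, 33, 6]]·[a, b, c]ᵀ = [-7666, -922, -110]ᵀ.
Solving the 3×3 system (Gaussian elimination) gives a = -17/19, b = 3475/1577, c = 4418/1577.

a = -0.89, b = 2.20, c = 2.80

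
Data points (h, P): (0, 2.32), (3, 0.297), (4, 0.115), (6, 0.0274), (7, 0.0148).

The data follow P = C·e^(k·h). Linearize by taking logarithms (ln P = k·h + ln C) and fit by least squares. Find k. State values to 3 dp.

k = -0.733

Let Y = ln P. Fitting Y = k·h + ln C by least squares:
XᵀX = [[110.0000, 20.0000]; [20.0000, 5]], rhs = [-63.3685, -10.3456]ᵀ  (here Σh = 20.0000, Σ(h)² = 110.0000, Σln P = -10.3456, Σh·ln P = -63.3685).
Δ = 110.0000·5 − (20.0000)² = 150.0000; k = (-63.3685·5 − 20.0000·-10.3456)/150.0000 = -0.73287, ln C = (110.0000·-10.3456 − 20.0000·-63.3685)/150.0000 = 0.86235.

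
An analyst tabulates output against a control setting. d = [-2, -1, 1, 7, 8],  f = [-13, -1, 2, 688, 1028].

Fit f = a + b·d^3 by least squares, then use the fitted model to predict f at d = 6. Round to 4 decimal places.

Entries of MᵀM: Σ1 = 5, Σd^3 = 847, Σd^3·d^3 = 379859.
Right-hand side: Σf = 1704, Σd^3·f = 762427.
So MᵀM·[a, b]ᵀ = Mᵀf: [[5, 847]; [847, 379859]]·[a, b]ᵀ = [1704, 762427]ᵀ.
Determinant 5·379859 − 847² = 1181886.
a = (1704·379859 − 847·762427)/1181886 = 1504067/1181886; b = (5·762427 − 847·1704)/1181886 = 2368847/1181886.
At d = 6: f̂ = (1504067/1181886)·(1) + (2368847/1181886)·(216) = 513175019/1181886.

f̂ = 434.2001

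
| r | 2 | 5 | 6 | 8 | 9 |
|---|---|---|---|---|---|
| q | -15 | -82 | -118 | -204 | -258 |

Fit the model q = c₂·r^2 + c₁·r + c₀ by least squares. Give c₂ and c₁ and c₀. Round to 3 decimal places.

Normal-equation sums: Σr^2·r^2 = 12594, Σr^2·r = 1590, Σr^2 = 210, Σr·r = 210, Σr = 30, Σ1 = 5.
For Xᵀq: Σr^2·q = -40312, Σr·q = -5102, Σq = -677.
So XᵀX·[c₂, c₁, c₀]ᵀ = Xᵀq: [[12594, 1590, 210]; [1590, 210, 30]; [210, 30, 5]]·[c₂, c₁, c₀]ᵀ = [-40312, -5102, -677]ᵀ.
Row-reducing yields c₂ = -73/24, c₁ = -29/24, c₀ = -2/5.

c₂ = -3.042, c₁ = -1.208, c₀ = -0.400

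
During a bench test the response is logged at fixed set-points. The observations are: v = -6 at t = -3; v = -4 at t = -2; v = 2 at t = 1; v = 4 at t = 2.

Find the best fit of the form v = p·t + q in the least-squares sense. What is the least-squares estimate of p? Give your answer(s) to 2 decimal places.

Normal-equation sums: Σt·t = 18, Σt = -2, Σ1 = 4.
And Σt·v = 36, Σv = -4.
Eliminating q: 4·(row 1) − (-2)·(row 2) gives 68·p = 4·36 − (-2)·(-4) = 136, so p = 2.
Then q = ((-4) − (-2)·2)/4 = 0.

p = 2.00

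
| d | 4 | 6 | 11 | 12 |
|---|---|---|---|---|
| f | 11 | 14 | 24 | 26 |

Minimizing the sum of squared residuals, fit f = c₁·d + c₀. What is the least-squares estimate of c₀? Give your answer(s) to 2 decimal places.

The normal system XᵀX·[c₁, c₀]ᵀ = Xᵀf is [[317, 33]; [33, 4]]·[c₁, c₀]ᵀ = [704, 75]ᵀ.
det = 317·4 − 33² = 179.
c₁ = (704·4 − 33·75)/179 = 341/179; c₀ = (317·75 − 33·704)/179 = 543/179.

c₀ = 3.03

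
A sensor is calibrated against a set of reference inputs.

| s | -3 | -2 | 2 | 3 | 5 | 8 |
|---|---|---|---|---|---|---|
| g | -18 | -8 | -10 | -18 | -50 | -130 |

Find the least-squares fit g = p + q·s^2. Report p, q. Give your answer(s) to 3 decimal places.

With design matrix M, MᵀM = [[6, 115]; [115, 4915]] and Mᵀg = [-234, -9966]ᵀ.
Determinant 6·4915 − 115² = 16265.
p = ((-234)·4915 − 115·(-9966))/16265 = -804/3253; q = (6·(-9966) − 115·(-234))/16265 = -32886/16265.

p = -0.247, q = -2.022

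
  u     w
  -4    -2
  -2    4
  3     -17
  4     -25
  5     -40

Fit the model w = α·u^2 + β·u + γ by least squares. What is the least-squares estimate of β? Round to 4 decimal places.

Normal-equation sums: Σu^2·u^2 = 1234, Σu^2·u = 144, Σu^2 = 70, Σu·u = 70, Σu = 6, Σ1 = 5.
Right-hand side: Σu^2·w = -1569, Σu·w = -351, Σw = -80.
XᵀX·[α, β, γ]ᵀ = Xᵀw becomes [[1234, 144, 70]; [144, 70, 6]; [70, 6, 5]]·[α, β, γ]ᵀ = [-1569, -351, -80]ᵀ.
Inverting the 3×3 Gram matrix, [α, β, γ]ᵀ = [-32243/30878, -94575/30878, 35422/15439]ᵀ.

β = -3.0629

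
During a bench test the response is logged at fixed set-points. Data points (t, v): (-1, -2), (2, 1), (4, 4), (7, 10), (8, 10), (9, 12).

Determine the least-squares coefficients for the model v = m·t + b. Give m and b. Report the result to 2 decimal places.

From the data, Σt·t = 215, Σt = 29, Σ1 = 6.
And Σt·v = 278, Σv = 35.
So MᵀM·[m, b]ᵀ = Mᵀv: [[215, 29]; [29, 6]]·[m, b]ᵀ = [278, 35]ᵀ.
Δ = 215·6 − 29² = 449.
m = (278·6 − 29·35)/449 = 653/449; b = (215·35 − 29·278)/449 = -537/449.

m = 1.45, b = -1.20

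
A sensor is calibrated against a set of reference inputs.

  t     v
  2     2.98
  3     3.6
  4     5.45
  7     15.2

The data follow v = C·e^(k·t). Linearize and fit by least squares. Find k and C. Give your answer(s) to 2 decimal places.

k = 0.34, C = 1.43

Linearized form: ln v = k·t + ln C. From the 4 transformed points,
Σt = 16.0000, Σ(t)² = 78.0000, Σln v = 6.7898, Σt·ln v = 31.8582.
Equations: 78.0000·k + 16.0000·ln C = 31.8582;  16.0000·k + 4·ln C = 6.7898.
Slope k = (n·Σt·ln v − Σt·Σln v)/(n·Σ(t)² − (Σt)²) = (4·31.8582 − 16.0000·6.7898)/56.0000 = 0.33565; ln C = (Σln v − k·Σt)/n = 0.35484, so C = exp(0.35484) = 1.42595.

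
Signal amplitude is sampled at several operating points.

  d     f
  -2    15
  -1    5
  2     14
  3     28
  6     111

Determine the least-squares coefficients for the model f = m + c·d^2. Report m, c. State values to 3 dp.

From the data, Σ1 = 5, Σd^2 = 54, Σd^2·d^2 = 1410.
For Xᵀf: Σf = 173, Σd^2·f = 4369.
det = 5·1410 − 54² = 4134.
m = (173·1410 − 54·4369)/4134 = 1334/689; c = (5·4369 − 54·173)/4134 = 12503/4134.

m = 1.936, c = 3.024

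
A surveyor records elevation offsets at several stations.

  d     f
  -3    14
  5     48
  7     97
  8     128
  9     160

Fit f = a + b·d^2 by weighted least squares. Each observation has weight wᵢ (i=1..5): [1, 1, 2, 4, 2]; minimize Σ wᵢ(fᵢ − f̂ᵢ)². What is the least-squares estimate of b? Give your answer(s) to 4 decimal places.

With design matrix X, XᵀWX = [[10, 550]; [550, 35014]] and XᵀWf = [1088, 69520]ᵀ.
Eliminating b: 35014·(row 1) − 550·(row 2) gives 47640·a = 35014·1088 − 550·69520 = -140768, so a = -17596/5955.
Then b = (69520 − 550·(-17596/5955))/35014 = 2420/1191.

b = 2.0319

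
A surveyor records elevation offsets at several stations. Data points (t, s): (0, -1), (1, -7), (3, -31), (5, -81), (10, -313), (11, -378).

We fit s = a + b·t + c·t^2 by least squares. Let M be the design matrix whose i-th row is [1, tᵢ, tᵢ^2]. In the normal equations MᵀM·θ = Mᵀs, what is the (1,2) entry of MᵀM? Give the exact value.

30

Row 1 ↔ basis 1, column 2 ↔ basis t, so (MᵀM)_{1,2} = Σᵢ t = (1)·(0) + (1)·(1) + (1)·(3) + (1)·(5) + (1)·(10) + (1)·(11) = 30.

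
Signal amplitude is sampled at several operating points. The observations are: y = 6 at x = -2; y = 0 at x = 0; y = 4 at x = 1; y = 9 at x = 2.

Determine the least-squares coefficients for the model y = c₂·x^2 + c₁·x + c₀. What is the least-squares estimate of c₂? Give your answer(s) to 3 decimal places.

Forming AᵀA = [[33, 1, 9]; [1, 9, 1]; [9, 1, 4]] and Aᵀy = [64, 10, 19]ᵀ gives AᵀA·[c₂, c₁, c₀]ᵀ = Aᵀy.
Solving the 3×3 system (Gaussian elimination) gives c₂ = 7/4, c₁ = 17/20, c₀ = 3/5.

c₂ = 1.750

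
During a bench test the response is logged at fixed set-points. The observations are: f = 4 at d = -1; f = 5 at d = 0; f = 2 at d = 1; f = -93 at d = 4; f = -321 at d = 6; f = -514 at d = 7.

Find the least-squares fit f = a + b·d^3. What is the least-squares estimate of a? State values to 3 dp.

Setting ∂/∂a … = 0 gives: 6·a + 623·b = -917;  623·a + 168403·b = -251592.
(Σ1 = 6, Σd^3 = 623, Σd^3·d^3 = 168403, Σf = -917, Σd^3·f = -251592.)
Δ = 6·168403 − 623² = 622289.
a = ((-917)·168403 − 623·(-251592))/622289 = 2316265/622289; b = (6·(-251592) − 623·(-917))/622289 = -938261/622289.

a = 3.722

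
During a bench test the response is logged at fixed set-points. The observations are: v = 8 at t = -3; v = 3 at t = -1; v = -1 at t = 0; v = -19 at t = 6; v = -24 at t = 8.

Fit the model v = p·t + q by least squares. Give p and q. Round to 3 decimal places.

MᵀM·[p, q]ᵀ = Mᵀv reads: 110·p + 10·q = -333;  10·p + 5·q = -33.
(Σt·t = 110, Σt = 10, Σ1 = 5, Σt·v = -333, Σv = -33.)
Determinant 110·5 − 10² = 450.
p = ((-333)·5 − 10·(-33))/450 = -89/30; q = (110·(-33) − 10·(-333))/450 = -2/3.

p = -2.967, q = -0.667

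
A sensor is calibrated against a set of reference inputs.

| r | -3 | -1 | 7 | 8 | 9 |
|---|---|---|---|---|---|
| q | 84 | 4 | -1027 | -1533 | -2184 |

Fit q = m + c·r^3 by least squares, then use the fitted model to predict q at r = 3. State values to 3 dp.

Setting ∂/∂m … = 0 gives: 5·m + 1556·c = -4656;  1556·m + 911964·c = -2731565.
det = 5·911964 − 1556² = 2138684.
m = ((-4656)·911964 − 1556·(-2731565))/2138684 = 1052689/534671; c = (5·(-2731565) − 1556·(-4656))/2138684 = -6413089/2138684.
At r = 3: q̂ = (1052689/534671)·(1) + (-6413089/2138684)·(27) = -168942647/2138684.

q̂ = -78.994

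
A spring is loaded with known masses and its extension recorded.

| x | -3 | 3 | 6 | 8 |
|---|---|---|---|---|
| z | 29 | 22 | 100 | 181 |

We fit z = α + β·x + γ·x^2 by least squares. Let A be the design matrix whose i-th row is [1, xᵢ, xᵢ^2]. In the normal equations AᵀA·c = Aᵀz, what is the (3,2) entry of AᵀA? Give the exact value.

728

Row 3 ↔ basis x^2, column 2 ↔ basis x, so (AᵀA)_{3,2} = Σᵢ (x^2)·(x) = (9)·(-3) + (9)·(3) + (36)·(6) + (64)·(8) = 728.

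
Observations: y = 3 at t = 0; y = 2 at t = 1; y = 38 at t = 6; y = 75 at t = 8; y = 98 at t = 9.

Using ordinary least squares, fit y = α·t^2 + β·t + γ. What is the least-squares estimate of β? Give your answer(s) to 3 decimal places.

The normal system MᵀM·[α, β, γ]ᵀ = Mᵀy is [[11954, 1458, 182]; [1458, 182, 24]; [182, 24, 5]]·[α, β, γ]ᵀ = [14108, 1712, 216]ᵀ.
Row-reducing yields α = 14137/9042, β = -10761/3014, γ = 15493/4521.

β = -3.570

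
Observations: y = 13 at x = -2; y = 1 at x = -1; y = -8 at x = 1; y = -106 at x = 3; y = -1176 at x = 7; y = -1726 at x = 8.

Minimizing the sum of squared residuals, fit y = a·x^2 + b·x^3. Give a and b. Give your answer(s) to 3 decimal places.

a = -2.887, b = -3.012

Sums needed: Σx^2·x^2 = 6596, Σx^2·x^3 = 49786, Σx^3·x^3 = 380588.
For Aᵀy: Σx^2·y = -168997, Σx^3·y = -1290055.
Normal equations: [[6596, 49786]; [49786, 380588]]·[a, b]ᵀ = [-168997, -1290055]ᵀ.
Δ = 6596·380588 − 49786² = 31712652.
a = ((-168997)·380588 − 49786·(-1290055))/31712652 = -45776003/15856326; b = (6596·(-1290055) − 49786·(-168997))/31712652 = -47759069/15856326.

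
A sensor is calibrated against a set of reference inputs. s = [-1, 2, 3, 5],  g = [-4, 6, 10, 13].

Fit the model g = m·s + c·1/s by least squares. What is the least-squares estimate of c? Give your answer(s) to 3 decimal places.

MᵀM·[m, c]ᵀ = Mᵀg reads: 39·m + 4·c = 111;  4·m + (1261/900)·c = 194/15.
Eliminating c: (1261/900)·(row 1) − 4·(row 2) gives (11593/300)·m = (1261/900)·111 − 4·(194/15) = 10379/100, so m = 31137/11593.
Then c = ((194/15) − 4·(31137/11593))/(1261/900) = 18120/11593.

c = 1.563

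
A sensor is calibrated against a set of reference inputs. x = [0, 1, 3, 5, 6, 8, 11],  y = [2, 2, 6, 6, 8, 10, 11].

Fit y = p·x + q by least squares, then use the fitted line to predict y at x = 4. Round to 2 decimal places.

ŷ = 5.67

From the data, Σx·x = 256, Σx = 34, Σ1 = 7.
For Aᵀy: Σx·y = 299, Σy = 45.
Δ = 256·7 − 34² = 636.
p = (299·7 − 34·45)/636 = 563/636; q = (256·45 − 34·299)/636 = 677/318.
At x = 4: ŷ = (563/636)·(4) + (677/318)·(1) = 601/106.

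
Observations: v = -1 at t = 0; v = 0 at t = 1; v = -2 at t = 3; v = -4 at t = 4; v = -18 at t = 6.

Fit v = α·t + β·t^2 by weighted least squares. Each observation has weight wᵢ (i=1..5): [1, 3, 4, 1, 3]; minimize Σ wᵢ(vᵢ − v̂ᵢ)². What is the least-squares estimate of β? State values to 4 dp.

Normal-equation sums: Σwᵢ·t·t = 163, Σwᵢ·t·t^2 = 823, Σwᵢ·t^2·t^2 = 4471.
For MᵀWv: Σwᵢ·t·v = -364, Σwᵢ·t^2·v = -2080.
Determinant 163·4471 − 823² = 51444.
α = ((-364)·4471 − 823·(-2080))/51444 = 7033/4287; β = (163·(-2080) − 823·(-364))/51444 = -3289/4287.

β = -0.7672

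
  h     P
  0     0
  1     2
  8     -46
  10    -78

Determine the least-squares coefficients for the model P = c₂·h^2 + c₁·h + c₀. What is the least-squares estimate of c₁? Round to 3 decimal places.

c₁ = 2.538

Forming XᵀX = [[14097, 1513, 165]; [1513, 165, 19]; [165, 19, 4]] and XᵀP = [-10742, -1146, -122]ᵀ gives XᵀX·[c₂, c₁, c₀]ᵀ = XᵀP.
Row-reducing yields c₂ = -13665/13178, c₁ = 33443/13178, c₀ = 1449/6589.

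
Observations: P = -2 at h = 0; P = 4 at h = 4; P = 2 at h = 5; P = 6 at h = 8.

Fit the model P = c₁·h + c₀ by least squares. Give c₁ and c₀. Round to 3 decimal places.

c₁ = 0.962, c₀ = -1.588

The normal equations are: 105·c₁ + 17·c₀ = 74;  17·c₁ + 4·c₀ = 10.
(Σh·h = 105, Σh = 17, Σ1 = 4, Σh·P = 74, ΣP = 10.)
Δ = 105·4 − 17² = 131.
c₁ = (74·4 − 17·10)/131 = 126/131; c₀ = (105·10 − 17·74)/131 = -208/131.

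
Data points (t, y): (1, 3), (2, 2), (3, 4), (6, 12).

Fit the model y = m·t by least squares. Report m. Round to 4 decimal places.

m = 1.8200

With design matrix M, MᵀM = [[50]] and Mᵀy = [91]ᵀ.
m = 91/50 = 1.82.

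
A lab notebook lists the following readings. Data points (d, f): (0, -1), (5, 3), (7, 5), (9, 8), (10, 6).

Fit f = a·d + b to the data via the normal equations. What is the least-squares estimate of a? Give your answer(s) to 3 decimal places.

a = 0.825

Compute the Gram sums: Σd·d = 255, Σd = 31, Σ1 = 5.
And Σd·f = 182, Σf = 21.
Normal equations: [[255, 31]; [31, 5]]·[a, b]ᵀ = [182, 21]ᵀ.
det = 255·5 − 31² = 314.
a = (182·5 − 31·21)/314 = 259/314; b = (255·21 − 31·182)/314 = -287/314.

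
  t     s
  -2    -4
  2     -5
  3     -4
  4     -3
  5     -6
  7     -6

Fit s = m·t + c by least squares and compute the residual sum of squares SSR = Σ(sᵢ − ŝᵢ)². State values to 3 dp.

SSR = 5.473

Sums needed: Σt·t = 107, Σt = 19, Σ1 = 6.
Moment sums: Σt·s = -98, Σs = -28.
MᵀM·[m, c]ᵀ = Mᵀs becomes [[107, 19]; [19, 6]]·[m, c]ᵀ = [-98, -28]ᵀ.
Determinant 107·6 − 19² = 281.
m = ((-98)·6 − 19·(-28))/281 = -56/281; c = (107·(-28) − 19·(-98))/281 = -1134/281.
Residuals: -102/281, -159/281, 178/281, 515/281, -272/281, -160/281; SSR = 1538/281.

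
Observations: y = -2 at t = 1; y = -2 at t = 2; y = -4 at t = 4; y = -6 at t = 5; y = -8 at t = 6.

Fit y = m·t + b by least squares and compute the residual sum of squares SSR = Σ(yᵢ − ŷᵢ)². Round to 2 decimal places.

SSR = 2.05

MᵀM·[m, b]ᵀ = Mᵀy reads: 82·m + 18·b = -100;  18·m + 5·b = -22.
Eliminating b: 5·(row 1) − 18·(row 2) gives 86·m = 5·(-100) − 18·(-22) = -104, so m = -52/43.
Then b = ((-22) − 18·(-52/43))/5 = -2/43.
Residuals: -32/43, 20/43, 38/43, 4/43, -30/43; SSR = 88/43.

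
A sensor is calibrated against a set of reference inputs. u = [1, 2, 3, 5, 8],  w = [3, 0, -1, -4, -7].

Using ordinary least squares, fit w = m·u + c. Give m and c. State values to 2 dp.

m = -1.36, c = 3.36

Entries of AᵀA: Σu·u = 103, Σu = 19, Σ1 = 5.
For Aᵀw: Σu·w = -76, Σw = -9.
So AᵀA·[m, c]ᵀ = Aᵀw: [[103, 19]; [19, 5]]·[m, c]ᵀ = [-76, -9]ᵀ.
Determinant 103·5 − 19² = 154.
m = ((-76)·5 − 19·(-9))/154 = -19/14; c = (103·(-9) − 19·(-76))/154 = 47/14.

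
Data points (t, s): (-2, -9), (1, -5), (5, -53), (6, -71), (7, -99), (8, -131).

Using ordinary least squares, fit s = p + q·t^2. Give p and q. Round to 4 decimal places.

Normal-equation sums: Σ1 = 6, Σt^2 = 179, Σt^2·t^2 = 8435.
For Xᵀs: Σs = -368, Σt^2·s = -17157.
Normal equations: [[6, 179]; [179, 8435]]·[p, q]ᵀ = [-368, -17157]ᵀ.
Δ = 6·8435 − 179² = 18569.
p = ((-368)·8435 − 179·(-17157))/18569 = -32977/18569; q = (6·(-17157) − 179·(-368))/18569 = -37070/18569.

p = -1.7759, q = -1.9963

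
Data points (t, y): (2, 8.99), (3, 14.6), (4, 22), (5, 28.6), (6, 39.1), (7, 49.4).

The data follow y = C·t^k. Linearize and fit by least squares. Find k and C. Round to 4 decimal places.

Linearized form: ln y = k·ln t + ln C. From the 6 transformed points,
XᵀX = [[13.1965, 8.5252]; [8.5252, 6]], rhs = [28.3076, 18.8877]ᵀ  (here Σln t = 8.5252, Σ(ln t)² = 13.1965, Σln y = 18.8877, Σln t·ln y = 28.3076).
Slope k = (n·Σln t·ln y − Σln t·Σln y)/(n·Σ(ln t)² − (Σln t)²) = (6·28.3076 − 8.5252·18.8877)/6.5005 = 1.35763; ln C = (Σln y − k·Σln t)/n = 1.21894, so C = exp(1.21894) = 3.38360.

k = 1.3576, C = 3.3836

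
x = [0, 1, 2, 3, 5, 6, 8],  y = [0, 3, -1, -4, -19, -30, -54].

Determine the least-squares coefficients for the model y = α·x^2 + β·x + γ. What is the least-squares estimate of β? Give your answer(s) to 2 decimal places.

From the data, Σx^2·x^2 = 6115, Σx^2·x = 889, Σx^2 = 139, Σx·x = 139, Σx = 25, Σ1 = 7.
Right-hand side: Σx^2·y = -5048, Σx·y = -718, Σy = -105.
Solving the 3×3 system (Gaussian elimination) gives α = -615/616, β = 1819/1848, γ = 55/42.

β = 0.98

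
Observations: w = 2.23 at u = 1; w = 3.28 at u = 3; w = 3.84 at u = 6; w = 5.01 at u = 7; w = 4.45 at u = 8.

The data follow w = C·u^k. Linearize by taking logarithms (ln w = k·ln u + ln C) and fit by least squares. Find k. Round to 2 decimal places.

k = 0.35

Taking logs, ln w = k·ln u + ln C, so regress ln w on ln u.
Σln u = 6.9157, Σ(ln u)² = 12.5280, Σln w = 6.4397, Σln u·ln w = 9.9559.
Equations: 12.5280·k + 6.9157·ln C = 9.9559;  6.9157·k + 5·ln C = 6.4397.
Solving (det = 14.8127): k = 0.35405, ln C = 0.79823.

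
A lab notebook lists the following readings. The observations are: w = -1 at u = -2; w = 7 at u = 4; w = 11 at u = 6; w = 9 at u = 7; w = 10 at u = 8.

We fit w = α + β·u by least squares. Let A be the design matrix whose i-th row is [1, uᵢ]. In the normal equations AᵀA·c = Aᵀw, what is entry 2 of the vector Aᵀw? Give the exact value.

239

Entry 2 ↔ basis u, so (Aᵀw)_{2} = Σᵢ (u)·wᵢ = (-2)·(-1) + (4)·(7) + (6)·(11) + (7)·(9) + (8)·(10) = 239.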